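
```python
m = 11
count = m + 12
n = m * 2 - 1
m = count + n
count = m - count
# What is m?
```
Trace:
  m=11
  m=11, count=23
  m=11, count=23, n=21
  m=44, count=23, n=21
  m=44, count=21, n=21

Final answer: 44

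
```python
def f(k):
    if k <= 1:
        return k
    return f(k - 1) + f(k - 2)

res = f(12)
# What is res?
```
Call trace (a repeated sub-call is expanded the first time; later identical calls just restate its return value):
f(k=12)
  f(k=11)
    f(k=10)
      f(k=9)
        f(k=8)
          f(k=7)
            f(k=6)
              f(k=5)
                f(k=4)
                  f(k=3)
                    f(k=2)
                      f(k=1)
                      -> return 1
                      f(k=0)
                      -> return 0
                    -> return 1
                    f(k=1)
                    -> return 1
                  -> return 2
                  f(k=2) -> return 1  (same call as traced above)
                -> return 3
                f(k=3) -> return 2  (same call as traced above)
              -> return 5
              f(k=4) -> return 3  (same call as traced above)
            -> return 8
            f(k=5) -> return 5  (same call as traced above)
          -> return 13
          f(k=6) -> return 8  (same call as traced above)
        -> return 21
        f(k=7) -> return 13  (same call as traced above)
      -> return 34
      f(k=8) -> return 21  (same call as traced above)
    -> return 55
    f(k=9) -> return 34  (same call as traced above)
  -> return 89
  f(k=10) -> return 55  (same call as traced above)
-> return 144

Final answer: 144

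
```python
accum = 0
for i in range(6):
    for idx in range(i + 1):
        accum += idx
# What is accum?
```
Trace:
  accum=0
  accum=0, i=0, idx=0
  accum=0, i=1, idx=0
  accum=1, i=1, idx=1
  accum=1, i=2, idx=0
  accum=2, i=2, idx=1
  accum=4, i=2, idx=2
  accum=4, i=3, idx=0
  accum=5, i=3, idx=1
  accum=7, i=3, idx=2
  accum=10, i=3, idx=3
  accum=10, i=4, idx=0
  accum=11, i=4, idx=1
  accum=13, i=4, idx=2
  accum=16, i=4, idx=3
  accum=20, i=4, idx=4
  accum=20, i=5, idx=0
  accum=21, i=5, idx=1
  accum=23, i=5, idx=2
  accum=26, i=5, idx=3
  accum=30, i=5, idx=4
  accum=35, i=5, idx=5

Final answer: 35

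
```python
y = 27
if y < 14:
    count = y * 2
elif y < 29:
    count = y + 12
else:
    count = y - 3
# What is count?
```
Trace:
  y=27
  y=27, count=39

Final answer: 39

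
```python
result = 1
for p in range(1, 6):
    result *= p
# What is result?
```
Trace:
  result=1
  result=1, p=1
  result=2, p=2
  result=6, p=3
  result=24, p=4
  result=120, p=5

Final answer: 120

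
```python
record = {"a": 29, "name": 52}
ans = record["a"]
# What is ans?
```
Trace:
  record={'a': 29, 'name': 52}
  record={'a': 29, 'name': 52}, ans=29

Final answer: 29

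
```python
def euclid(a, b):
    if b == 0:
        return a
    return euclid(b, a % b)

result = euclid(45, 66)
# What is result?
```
Call trace:
euclid(a=45, b=66)
  euclid(a=66, b=45)
    euclid(a=45, b=21)
      euclid(a=21, b=3)
        euclid(a=3, b=0)
        -> return 3
      -> return 3
    -> return 3
  -> return 3
-> return 3

Final answer: 3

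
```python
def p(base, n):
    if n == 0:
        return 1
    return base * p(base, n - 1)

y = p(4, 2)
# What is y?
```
Call trace:
p(base=4, n=2)
  p(base=4, n=1)
    p(base=4, n=0)
    -> return 1
  -> return 4
-> return 16

Final answer: 16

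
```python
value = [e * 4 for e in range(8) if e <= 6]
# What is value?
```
Trace:
  e=0
  e=1
  e=2
  e=3
  e=4
  e=5
  e=6
  e=7
  value=[0, 4, 8, 12, 16, 20, 24]

Final answer: [0, 4, 8, 12, 16, 20, 24]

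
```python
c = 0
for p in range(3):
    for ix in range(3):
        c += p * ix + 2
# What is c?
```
Trace:
  c=0
  c=2, p=0, ix=0
  c=4, p=0, ix=1
  c=6, p=0, ix=2
  c=8, p=1, ix=0
  c=11, p=1, ix=1
  c=15, p=1, ix=2
  c=17, p=2, ix=0
  c=21, p=2, ix=1
  c=27, p=2, ix=2

Final answer: 27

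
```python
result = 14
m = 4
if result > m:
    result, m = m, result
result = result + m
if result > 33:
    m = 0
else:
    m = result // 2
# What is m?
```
Trace:
  result=14
  result=14, m=4
  result=4, m=14
  result=18, m=14
  result=18, m=9

Final answer: 9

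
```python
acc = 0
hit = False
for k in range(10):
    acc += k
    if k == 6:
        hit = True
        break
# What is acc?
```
Trace:
  acc=0
  acc=0, hit=False
  acc=0, hit=False, k=0
  acc=1, hit=False, k=1
  acc=3, hit=False, k=2
  acc=6, hit=False, k=3
  acc=10, hit=False, k=4
  acc=15, hit=False, k=5
  acc=21, hit=True, k=6

Final answer: 21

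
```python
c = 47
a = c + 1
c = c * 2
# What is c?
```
Trace:
  c=47
  c=47, a=48
  c=94, a=48

Final answer: 94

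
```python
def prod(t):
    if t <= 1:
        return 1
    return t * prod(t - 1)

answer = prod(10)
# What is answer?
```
Call trace:
prod(t=10)
  prod(t=9)
    prod(t=8)
      prod(t=7)
        prod(t=6)
          prod(t=5)
            prod(t=4)
              prod(t=3)
                prod(t=2)
                  prod(t=1)
                  -> return 1
                -> return 2
              -> return 6
            -> return 24
          -> return 120
        -> return 720
      -> return 5040
    -> return 40320
  -> return 362880
-> return 3628800

Final answer: 3628800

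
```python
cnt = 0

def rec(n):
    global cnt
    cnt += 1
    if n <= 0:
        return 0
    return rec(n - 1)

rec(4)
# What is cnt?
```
Call trace:
rec(n=4)
  rec(n=3)
    rec(n=2)
      rec(n=1)
        rec(n=0)
        -> return 0
      -> return 0
    -> return 0
  -> return 0
-> return 0

cnt is incremented once per call. rec is entered once for each n = 4, 3, 2, 1, 0 (the n <= 0 call returns without recursing), i.e. 4 + 1 calls.
cnt = 5

Final answer: 5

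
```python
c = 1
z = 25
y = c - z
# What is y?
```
Trace:
  c=1
  c=1, z=25
  c=1, z=25, y=-24

Final answer: -24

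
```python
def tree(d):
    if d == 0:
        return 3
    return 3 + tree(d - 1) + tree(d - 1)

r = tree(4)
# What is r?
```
Call trace (a repeated sub-call is expanded the first time; later identical calls just restate its return value):
tree(d=4)
  tree(d=3)
    tree(d=2)
      tree(d=1)
        tree(d=0)
        -> return 3
        tree(d=0)
        -> return 3
      -> return 9
      tree(d=1) -> return 9  (same call as traced above)
    -> return 21
    tree(d=2) -> return 21  (same call as traced above)
  -> return 45
  tree(d=3) -> return 45  (same call as traced above)
-> return 93

Final answer: 93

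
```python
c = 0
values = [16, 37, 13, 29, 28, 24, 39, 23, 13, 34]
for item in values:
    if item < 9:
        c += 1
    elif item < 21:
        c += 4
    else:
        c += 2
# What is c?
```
Trace:
  c=0
  c=4, item=16
  c=6, item=37
  c=10, item=13
  c=12, item=29
  c=14, item=28
  c=16, item=24
  c=18, item=39
  c=20, item=23
  c=24, item=13
  c=26, item=34

Final answer: 26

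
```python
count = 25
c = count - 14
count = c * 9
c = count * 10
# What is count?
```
Trace:
  count=25
  count=25, c=11
  count=99, c=11
  count=99, c=990

Final answer: 99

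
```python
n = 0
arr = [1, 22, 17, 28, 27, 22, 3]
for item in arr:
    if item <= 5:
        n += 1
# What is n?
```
Trace:
  n=0
  n=1, item=1
  n=1, item=22
  n=1, item=17
  n=1, item=28
  n=1, item=27
  n=1, item=22
  n=2, item=3

Final answer: 2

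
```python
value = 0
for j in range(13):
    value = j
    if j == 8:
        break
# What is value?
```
Trace:
  value=0
  value=0, j=0
  value=1, j=1
  value=2, j=2
  value=3, j=3
  value=4, j=4
  value=5, j=5
  value=6, j=6
  value=7, j=7
  value=8, j=8

Final answer: 8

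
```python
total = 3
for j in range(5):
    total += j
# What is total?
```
Trace:
  total=3
  total=3, j=0
  total=4, j=1
  total=6, j=2
  total=9, j=3
  total=13, j=4

Final answer: 13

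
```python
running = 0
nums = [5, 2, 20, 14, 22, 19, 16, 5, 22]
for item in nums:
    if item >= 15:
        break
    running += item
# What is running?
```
Trace:
  running=0
  running=5, item=5
  running=7, item=2
  running=7, item=20

Final answer: 7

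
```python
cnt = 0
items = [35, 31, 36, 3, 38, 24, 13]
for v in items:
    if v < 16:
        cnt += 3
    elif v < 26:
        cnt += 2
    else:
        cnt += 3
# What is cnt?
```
Trace:
  cnt=0
  cnt=3, v=35
  cnt=6, v=31
  cnt=9, v=36
  cnt=12, v=3
  cnt=15, v=38
  cnt=17, v=24
  cnt=20, v=13

Final answer: 20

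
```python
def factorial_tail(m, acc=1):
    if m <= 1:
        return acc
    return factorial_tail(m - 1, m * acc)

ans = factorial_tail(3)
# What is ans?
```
Call trace:
factorial_tail(m=3, acc=1)
  factorial_tail(m=2, acc=3)
    factorial_tail(m=1, acc=6)
    -> return 6
  -> return 6
-> return 6

Final answer: 6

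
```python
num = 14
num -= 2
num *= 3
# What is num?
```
Trace:
  num=14
  num=12
  num=36

Final answer: 36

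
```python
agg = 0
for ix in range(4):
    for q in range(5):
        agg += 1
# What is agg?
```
Trace:
  agg=0
  agg=1, ix=0, q=0
  agg=2, ix=0, q=1
  agg=3, ix=0, q=2
  agg=4, ix=0, q=3
  agg=5, ix=0, q=4
  agg=6, ix=1, q=0
  agg=7, ix=1, q=1
  agg=8, ix=1, q=2
  agg=9, ix=1, q=3
  agg=10, ix=1, q=4
  agg=11, ix=2, q=0
  agg=12, ix=2, q=1
  agg=13, ix=2, q=2
  agg=14, ix=2, q=3
  agg=15, ix=2, q=4
  agg=16, ix=3, q=0
  agg=17, ix=3, q=1
  agg=18, ix=3, q=2
  agg=19, ix=3, q=3
  agg=20, ix=3, q=4

Final answer: 20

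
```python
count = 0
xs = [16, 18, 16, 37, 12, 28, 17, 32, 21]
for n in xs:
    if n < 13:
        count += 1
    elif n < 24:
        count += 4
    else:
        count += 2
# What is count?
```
Trace:
  count=0
  count=4, n=16
  count=8, n=18
  count=12, n=16
  count=14, n=37
  count=15, n=12
  count=17, n=28
  count=21, n=17
  count=23, n=32
  count=27, n=21

Final answer: 27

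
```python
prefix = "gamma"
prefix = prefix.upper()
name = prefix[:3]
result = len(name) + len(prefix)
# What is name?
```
Trace:
  prefix='gamma'
  prefix='GAMMA'
  prefix='GAMMA', name='GAM'
  prefix='GAMMA', name='GAM', result=8

Final answer: 'GAM'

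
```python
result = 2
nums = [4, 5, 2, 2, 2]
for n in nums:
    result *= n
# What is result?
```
Trace:
  result=2
  result=8, n=4
  result=40, n=5
  result=80, n=2
  result=160, n=2
  result=320, n=2

Final answer: 320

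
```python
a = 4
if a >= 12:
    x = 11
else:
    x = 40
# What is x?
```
Trace:
  a=4
  a=4, x=40

Final answer: 40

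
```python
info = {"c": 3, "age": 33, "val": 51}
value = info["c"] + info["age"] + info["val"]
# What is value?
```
Trace:
  info={'c': 3, 'age': 33, 'val': 51}
  info={'c': 3, 'age': 33, 'val': 51}, value=87

Final answer: 87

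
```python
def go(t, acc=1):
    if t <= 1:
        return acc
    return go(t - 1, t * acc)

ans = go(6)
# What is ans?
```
Call trace:
go(t=6, acc=1)
  go(t=5, acc=6)
    go(t=4, acc=30)
      go(t=3, acc=120)
        go(t=2, acc=360)
          go(t=1, acc=720)
          -> return 720
        -> return 720
      -> return 720
    -> return 720
  -> return 720
-> return 720

Final answer: 720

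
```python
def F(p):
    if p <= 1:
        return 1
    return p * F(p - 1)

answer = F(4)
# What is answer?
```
Call trace:
F(p=4)
  F(p=3)
    F(p=2)
      F(p=1)
      -> return 1
    -> return 2
  -> return 6
-> return 24

Final answer: 24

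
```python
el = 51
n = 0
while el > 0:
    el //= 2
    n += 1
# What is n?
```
Trace:
  el=51
  el=51, n=0
  el=25, n=1
  el=12, n=2
  el=6, n=3
  el=3, n=4
  el=1, n=5
  el=0, n=6

Final answer: 6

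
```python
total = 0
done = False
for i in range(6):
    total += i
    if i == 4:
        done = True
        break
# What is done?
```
Trace:
  total=0
  total=0, done=False
  total=0, done=False, i=0
  total=1, done=False, i=1
  total=3, done=False, i=2
  total=6, done=False, i=3
  total=10, done=True, i=4

Final answer: True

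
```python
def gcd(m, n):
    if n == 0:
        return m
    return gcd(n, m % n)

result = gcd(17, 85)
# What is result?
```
Call trace:
gcd(m=17, n=85)
  gcd(m=85, n=17)
    gcd(m=17, n=0)
    -> return 17
  -> return 17
-> return 17

Final answer: 17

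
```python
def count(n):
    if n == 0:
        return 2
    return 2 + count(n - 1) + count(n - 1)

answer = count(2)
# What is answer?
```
Call trace (a repeated sub-call is expanded the first time; later identical calls just restate its return value):
count(n=2)
  count(n=1)
    count(n=0)
    -> return 2
    count(n=0)
    -> return 2
  -> return 6
  count(n=1) -> return 6  (same call as traced above)
-> return 14

Final answer: 14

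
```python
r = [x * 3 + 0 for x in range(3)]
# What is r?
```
Trace:
  x=0
  x=1
  x=2
  r=[0, 3, 6]

Final answer: [0, 3, 6]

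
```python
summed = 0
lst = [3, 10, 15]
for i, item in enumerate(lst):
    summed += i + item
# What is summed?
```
Trace:
  summed=0
  summed=3, i=0, item=3
  summed=14, i=1, item=10
  summed=31, i=2, item=15

Final answer: 31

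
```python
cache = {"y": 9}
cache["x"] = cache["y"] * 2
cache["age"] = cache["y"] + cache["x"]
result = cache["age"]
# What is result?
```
Trace:
  cache={'y': 9}
  cache={'y': 9, 'x': 18}
  cache={'y': 9, 'x': 18, 'age': 27}
  cache={'y': 9, 'x': 18, 'age': 27}, result=27

Final answer: 27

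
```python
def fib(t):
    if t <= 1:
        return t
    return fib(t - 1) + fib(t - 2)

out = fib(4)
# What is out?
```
Call trace (a repeated sub-call is expanded the first time; later identical calls just restate its return value):
fib(t=4)
  fib(t=3)
    fib(t=2)
      fib(t=1)
      -> return 1
      fib(t=0)
      -> return 0
    -> return 1
    fib(t=1)
    -> return 1
  -> return 2
  fib(t=2) -> return 1  (same call as traced above)
-> return 3

Final answer: 3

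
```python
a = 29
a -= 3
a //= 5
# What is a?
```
Trace:
  a=29
  a=26
  a=5

Final answer: 5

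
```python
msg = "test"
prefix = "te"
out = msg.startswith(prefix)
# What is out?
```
Trace:
  msg='test'
  msg='test', prefix='te'
  msg='test', prefix='te', out=True

Final answer: True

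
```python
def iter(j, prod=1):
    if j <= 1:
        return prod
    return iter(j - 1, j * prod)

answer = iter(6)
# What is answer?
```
Call trace:
iter(j=6, prod=1)
  iter(j=5, prod=6)
    iter(j=4, prod=30)
      iter(j=3, prod=120)
        iter(j=2, prod=360)
          iter(j=1, prod=720)
          -> return 720
        -> return 720
      -> return 720
    -> return 720
  -> return 720
-> return 720

Final answer: 720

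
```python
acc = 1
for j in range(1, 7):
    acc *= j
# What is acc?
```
Trace:
  acc=1
  acc=1, j=1
  acc=2, j=2
  acc=6, j=3
  acc=24, j=4
  acc=120, j=5
  acc=720, j=6

Final answer: 720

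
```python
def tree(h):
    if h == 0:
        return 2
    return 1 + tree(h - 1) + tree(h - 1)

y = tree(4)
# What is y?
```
Call trace (a repeated sub-call is expanded the first time; later identical calls just restate its return value):
tree(h=4)
  tree(h=3)
    tree(h=2)
      tree(h=1)
        tree(h=0)
        -> return 2
        tree(h=0)
        -> return 2
      -> return 5
      tree(h=1) -> return 5  (same call as traced above)
    -> return 11
    tree(h=2) -> return 11  (same call as traced above)
  -> return 23
  tree(h=3) -> return 23  (same call as traced above)
-> return 47

Final answer: 47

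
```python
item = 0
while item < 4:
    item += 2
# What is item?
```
Trace:
  item=0
  item=2
  item=4

Final answer: 4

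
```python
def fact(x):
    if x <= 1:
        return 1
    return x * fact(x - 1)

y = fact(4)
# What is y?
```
Call trace:
fact(x=4)
  fact(x=3)
    fact(x=2)
      fact(x=1)
      -> return 1
    -> return 2
  -> return 6
-> return 24

Final answer: 24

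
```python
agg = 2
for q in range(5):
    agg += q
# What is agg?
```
Trace:
  agg=2
  agg=2, q=0
  agg=3, q=1
  agg=5, q=2
  agg=8, q=3
  agg=12, q=4

Final answer: 12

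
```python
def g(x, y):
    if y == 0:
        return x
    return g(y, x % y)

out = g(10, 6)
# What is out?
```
Call trace:
g(x=10, y=6)
  g(x=6, y=4)
    g(x=4, y=2)
      g(x=2, y=0)
      -> return 2
    -> return 2
  -> return 2
-> return 2

Final answer: 2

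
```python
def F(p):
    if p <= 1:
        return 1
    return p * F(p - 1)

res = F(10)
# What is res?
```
Call trace:
F(p=10)
  F(p=9)
    F(p=8)
      F(p=7)
        F(p=6)
          F(p=5)
            F(p=4)
              F(p=3)
                F(p=2)
                  F(p=1)
                  -> return 1
                -> return 2
              -> return 6
            -> return 24
          -> return 120
        -> return 720
      -> return 5040
    -> return 40320
  -> return 362880
-> return 3628800

Final answer: 3628800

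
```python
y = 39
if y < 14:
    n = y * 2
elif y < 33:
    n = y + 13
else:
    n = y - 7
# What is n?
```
Trace:
  y=39
  y=39, n=32

Final answer: 32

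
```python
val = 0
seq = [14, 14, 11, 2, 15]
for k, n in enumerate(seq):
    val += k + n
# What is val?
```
Trace:
  val=0
  val=14, k=0, n=14
  val=29, k=1, n=14
  val=42, k=2, n=11
  val=47, k=3, n=2
  val=66, k=4, n=15

Final answer: 66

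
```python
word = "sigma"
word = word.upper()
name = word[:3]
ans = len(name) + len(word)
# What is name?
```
Trace:
  word='sigma'
  word='SIGMA'
  word='SIGMA', name='SIG'
  word='SIGMA', name='SIG', ans=8

Final answer: 'SIG'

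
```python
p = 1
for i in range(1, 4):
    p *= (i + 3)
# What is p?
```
Trace:
  p=1
  p=4, i=1
  p=20, i=2
  p=120, i=3

Final answer: 120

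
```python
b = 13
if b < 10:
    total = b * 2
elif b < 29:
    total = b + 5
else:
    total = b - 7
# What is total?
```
Trace:
  b=13
  b=13, total=18

Final answer: 18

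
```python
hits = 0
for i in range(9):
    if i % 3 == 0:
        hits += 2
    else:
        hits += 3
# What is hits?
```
Trace:
  hits=0
  hits=2, i=0
  hits=5, i=1
  hits=8, i=2
  hits=10, i=3
  hits=13, i=4
  hits=16, i=5
  hits=18, i=6
  hits=21, i=7
  hits=24, i=8

Final answer: 24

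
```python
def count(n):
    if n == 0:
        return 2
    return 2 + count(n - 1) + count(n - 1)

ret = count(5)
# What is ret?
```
Call trace (a repeated sub-call is expanded the first time; later identical calls just restate its return value):
count(n=5)
  count(n=4)
    count(n=3)
      count(n=2)
        count(n=1)
          count(n=0)
          -> return 2
          count(n=0)
          -> return 2
        -> return 6
        count(n=1) -> return 6  (same call as traced above)
      -> return 14
      count(n=2) -> return 14  (same call as traced above)
    -> return 30
    count(n=3) -> return 30  (same call as traced above)
  -> return 62
  count(n=4) -> return 62  (same call as traced above)
-> return 126

Final answer: 126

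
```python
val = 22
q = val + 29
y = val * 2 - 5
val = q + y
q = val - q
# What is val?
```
Trace:
  val=22
  val=22, q=51
  val=22, q=51, y=39
  val=90, q=51, y=39
  val=90, q=39, y=39

Final answer: 90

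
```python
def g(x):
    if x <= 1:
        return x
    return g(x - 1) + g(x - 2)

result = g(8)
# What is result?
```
Call trace (a repeated sub-call is expanded the first time; later identical calls just restate its return value):
g(x=8)
  g(x=7)
    g(x=6)
      g(x=5)
        g(x=4)
          g(x=3)
            g(x=2)
              g(x=1)
              -> return 1
              g(x=0)
              -> return 0
            -> return 1
            g(x=1)
            -> return 1
          -> return 2
          g(x=2) -> return 1  (same call as traced above)
        -> return 3
        g(x=3) -> return 2  (same call as traced above)
      -> return 5
      g(x=4) -> return 3  (same call as traced above)
    -> return 8
    g(x=5) -> return 5  (same call as traced above)
  -> return 13
  g(x=6) -> return 8  (same call as traced above)
-> return 21

Final answer: 21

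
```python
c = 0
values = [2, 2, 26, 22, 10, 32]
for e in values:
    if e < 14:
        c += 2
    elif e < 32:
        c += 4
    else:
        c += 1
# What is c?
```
Trace:
  c=0
  c=2, e=2
  c=4, e=2
  c=8, e=26
  c=12, e=22
  c=14, e=10
  c=15, e=32

Final answer: 15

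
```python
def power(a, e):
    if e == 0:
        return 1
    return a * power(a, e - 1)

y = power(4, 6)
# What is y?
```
Call trace:
power(a=4, e=6)
  power(a=4, e=5)
    power(a=4, e=4)
      power(a=4, e=3)
        power(a=4, e=2)
          power(a=4, e=1)
            power(a=4, e=0)
            -> return 1
          -> return 4
        -> return 16
      -> return 64
    -> return 256
  -> return 1024
-> return 4096

Final answer: 4096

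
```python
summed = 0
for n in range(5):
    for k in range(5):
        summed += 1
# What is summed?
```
Trace:
  summed=0
  summed=1, n=0, k=0
  summed=2, n=0, k=1
  summed=3, n=0, k=2
  summed=4, n=0, k=3
  summed=5, n=0, k=4
  summed=6, n=1, k=0
  summed=7, n=1, k=1
  summed=8, n=1, k=2
  summed=9, n=1, k=3
  summed=10, n=1, k=4
  summed=11, n=2, k=0
  summed=12, n=2, k=1
  summed=13, n=2, k=2
  summed=14, n=2, k=3
  summed=15, n=2, k=4
  summed=16, n=3, k=0
  summed=17, n=3, k=1
  summed=18, n=3, k=2
  summed=19, n=3, k=3
  summed=20, n=3, k=4
  summed=21, n=4, k=0
  summed=22, n=4, k=1
  summed=23, n=4, k=2
  summed=24, n=4, k=3
  summed=25, n=4, k=4

Final answer: 25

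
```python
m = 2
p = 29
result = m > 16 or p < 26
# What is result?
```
Trace:
  m=2
  m=2, p=29
  m=2, p=29, result=False

Final answer: False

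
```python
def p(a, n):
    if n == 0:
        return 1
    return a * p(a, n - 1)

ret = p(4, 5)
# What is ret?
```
Call trace:
p(a=4, n=5)
  p(a=4, n=4)
    p(a=4, n=3)
      p(a=4, n=2)
        p(a=4, n=1)
          p(a=4, n=0)
          -> return 1
        -> return 4
      -> return 16
    -> return 64
  -> return 256
-> return 1024

Final answer: 1024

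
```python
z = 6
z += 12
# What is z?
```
Trace:
  z=6
  z=18

Final answer: 18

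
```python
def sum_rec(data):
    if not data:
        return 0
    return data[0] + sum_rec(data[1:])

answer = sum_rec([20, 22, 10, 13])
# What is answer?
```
Call trace:
sum_rec(data=[20, 22, 10, 13])
  sum_rec(data=[22, 10, 13])
    sum_rec(data=[10, 13])
      sum_rec(data=[13])
        sum_rec(data=[])
        -> return 0
      -> return 13
    -> return 23
  -> return 45
-> return 65

Final answer: 65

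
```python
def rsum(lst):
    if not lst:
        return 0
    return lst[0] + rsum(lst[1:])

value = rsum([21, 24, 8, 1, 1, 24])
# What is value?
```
Call trace:
rsum(lst=[21, 24, 8, 1, 1, 24])
  rsum(lst=[24, 8, 1, 1, 24])
    rsum(lst=[8, 1, 1, 24])
      rsum(lst=[1, 1, 24])
        rsum(lst=[1, 24])
          rsum(lst=[24])
            rsum(lst=[])
            -> return 0
          -> return 24
        -> return 25
      -> return 26
    -> return 34
  -> return 58
-> return 79

Final answer: 79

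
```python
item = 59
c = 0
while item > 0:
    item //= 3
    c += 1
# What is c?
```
Trace:
  item=59
  item=59, c=0
  item=19, c=1
  item=6, c=2
  item=2, c=3
  item=0, c=4

Final answer: 4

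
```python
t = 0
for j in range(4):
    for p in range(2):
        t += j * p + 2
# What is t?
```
Trace:
  t=0
  t=2, j=0, p=0
  t=4, j=0, p=1
  t=6, j=1, p=0
  t=9, j=1, p=1
  t=11, j=2, p=0
  t=15, j=2, p=1
  t=17, j=3, p=0
  t=22, j=3, p=1

Final answer: 22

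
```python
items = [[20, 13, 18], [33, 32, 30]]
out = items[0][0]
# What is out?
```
Trace:
  items=[[20, 13, 18], [33, 32, 30]]
  items=[[20, 13, 18], [33, 32, 30]], out=20

Final answer: 20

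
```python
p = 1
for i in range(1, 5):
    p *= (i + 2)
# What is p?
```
Trace:
  p=1
  p=3, i=1
  p=12, i=2
  p=60, i=3
  p=360, i=4

Final answer: 360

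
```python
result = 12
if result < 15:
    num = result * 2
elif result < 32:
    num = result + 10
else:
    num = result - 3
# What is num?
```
Trace:
  result=12
  result=12, num=24

Final answer: 24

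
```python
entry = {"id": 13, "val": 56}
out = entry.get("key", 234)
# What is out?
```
Trace:
  entry={'id': 13, 'val': 56}
  entry={'id': 13, 'val': 56}, out=234

Final answer: 234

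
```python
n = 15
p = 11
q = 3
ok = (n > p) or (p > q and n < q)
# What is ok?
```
Trace:
  n=15
  n=15, p=11
  n=15, p=11, q=3
  n=15, p=11, q=3, ok=True

Final answer: True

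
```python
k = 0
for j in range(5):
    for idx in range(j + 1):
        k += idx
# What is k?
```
Trace:
  k=0
  k=0, j=0, idx=0
  k=0, j=1, idx=0
  k=1, j=1, idx=1
  k=1, j=2, idx=0
  k=2, j=2, idx=1
  k=4, j=2, idx=2
  k=4, j=3, idx=0
  k=5, j=3, idx=1
  k=7, j=3, idx=2
  k=10, j=3, idx=3
  k=10, j=4, idx=0
  k=11, j=4, idx=1
  k=13, j=4, idx=2
  k=16, j=4, idx=3
  k=20, j=4, idx=4

Final answer: 20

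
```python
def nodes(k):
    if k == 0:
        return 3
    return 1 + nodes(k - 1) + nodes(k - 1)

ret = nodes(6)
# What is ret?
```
Call trace (a repeated sub-call is expanded the first time; later identical calls just restate its return value):
nodes(k=6)
  nodes(k=5)
    nodes(k=4)
      nodes(k=3)
        nodes(k=2)
          nodes(k=1)
            nodes(k=0)
            -> return 3
            nodes(k=0)
            -> return 3
          -> return 7
          nodes(k=1) -> return 7  (same call as traced above)
        -> return 15
        nodes(k=2) -> return 15  (same call as traced above)
      -> return 31
      nodes(k=3) -> return 31  (same call as traced above)
    -> return 63
    nodes(k=4) -> return 63  (same call as traced above)
  -> return 127
  nodes(k=5) -> return 127  (same call as traced above)
-> return 255

Final answer: 255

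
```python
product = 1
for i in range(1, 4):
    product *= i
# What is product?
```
Trace:
  product=1
  product=1, i=1
  product=2, i=2
  product=6, i=3

Final answer: 6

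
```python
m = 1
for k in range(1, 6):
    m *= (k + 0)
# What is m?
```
Trace:
  m=1
  m=1, k=1
  m=2, k=2
  m=6, k=3
  m=24, k=4
  m=120, k=5

Final answer: 120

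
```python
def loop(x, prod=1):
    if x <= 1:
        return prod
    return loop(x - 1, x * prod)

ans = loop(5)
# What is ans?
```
Call trace:
loop(x=5, prod=1)
  loop(x=4, prod=5)
    loop(x=3, prod=20)
      loop(x=2, prod=60)
        loop(x=1, prod=120)
        -> return 120
      -> return 120
    -> return 120
  -> return 120
-> return 120

Final answer: 120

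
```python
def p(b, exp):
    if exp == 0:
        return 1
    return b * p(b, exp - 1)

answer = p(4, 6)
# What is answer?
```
Call trace:
p(b=4, exp=6)
  p(b=4, exp=5)
    p(b=4, exp=4)
      p(b=4, exp=3)
        p(b=4, exp=2)
          p(b=4, exp=1)
            p(b=4, exp=0)
            -> return 1
          -> return 4
        -> return 16
      -> return 64
    -> return 256
  -> return 1024
-> return 4096

Final answer: 4096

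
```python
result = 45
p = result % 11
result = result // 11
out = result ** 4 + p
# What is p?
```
Trace:
  result=45
  result=45, p=1
  result=4, p=1
  result=4, p=1, out=257

Final answer: 1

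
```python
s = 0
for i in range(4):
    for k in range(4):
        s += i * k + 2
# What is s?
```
Trace:
  s=0
  s=2, i=0, k=0
  s=4, i=0, k=1
  s=6, i=0, k=2
  s=8, i=0, k=3
  s=10, i=1, k=0
  s=13, i=1, k=1
  s=17, i=1, k=2
  s=22, i=1, k=3
  s=24, i=2, k=0
  s=28, i=2, k=1
  s=34, i=2, k=2
  s=42, i=2, k=3
  s=44, i=3, k=0
  s=49, i=3, k=1
  s=57, i=3, k=2
  s=68, i=3, k=3

Final answer: 68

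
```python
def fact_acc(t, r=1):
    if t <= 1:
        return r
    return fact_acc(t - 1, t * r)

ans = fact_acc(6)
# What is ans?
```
Call trace:
fact_acc(t=6, r=1)
  fact_acc(t=5, r=6)
    fact_acc(t=4, r=30)
      fact_acc(t=3, r=120)
        fact_acc(t=2, r=360)
          fact_acc(t=1, r=720)
          -> return 720
        -> return 720
      -> return 720
    -> return 720
  -> return 720
-> return 720

Final answer: 720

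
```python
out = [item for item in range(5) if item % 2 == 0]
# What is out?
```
Trace:
  item=0
  item=1
  item=2
  item=3
  item=4
  out=[0, 2, 4]

Final answer: [0, 2, 4]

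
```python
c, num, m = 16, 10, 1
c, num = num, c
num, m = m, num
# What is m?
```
Trace:
  c=16, num=10, m=1
  c=10, num=16, m=1
  c=10, num=1, m=16

Final answer: 16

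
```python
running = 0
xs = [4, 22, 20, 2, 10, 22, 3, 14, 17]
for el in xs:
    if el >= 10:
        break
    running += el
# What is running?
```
Trace:
  running=0
  running=4, el=4
  running=4, el=22

Final answer: 4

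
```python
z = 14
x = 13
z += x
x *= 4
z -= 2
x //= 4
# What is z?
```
Trace:
  z=14
  z=14, x=13
  z=27, x=13
  z=27, x=52
  z=25, x=52
  z=25, x=13

Final answer: 25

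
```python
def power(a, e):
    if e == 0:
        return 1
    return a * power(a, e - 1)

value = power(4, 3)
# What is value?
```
Call trace:
power(a=4, e=3)
  power(a=4, e=2)
    power(a=4, e=1)
      power(a=4, e=0)
      -> return 1
    -> return 4
  -> return 16
-> return 64

Final answer: 64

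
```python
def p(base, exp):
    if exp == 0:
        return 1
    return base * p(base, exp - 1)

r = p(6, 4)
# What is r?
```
Call trace:
p(base=6, exp=4)
  p(base=6, exp=3)
    p(base=6, exp=2)
      p(base=6, exp=1)
        p(base=6, exp=0)
        -> return 1
      -> return 6
    -> return 36
  -> return 216
-> return 1296

Final answer: 1296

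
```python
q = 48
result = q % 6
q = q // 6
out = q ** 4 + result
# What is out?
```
Trace:
  q=48
  q=48, result=0
  q=8, result=0
  q=8, result=0, out=4096

Final answer: 4096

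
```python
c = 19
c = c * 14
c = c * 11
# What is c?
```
Trace:
  c=19
  c=266
  c=2926

Final answer: 2926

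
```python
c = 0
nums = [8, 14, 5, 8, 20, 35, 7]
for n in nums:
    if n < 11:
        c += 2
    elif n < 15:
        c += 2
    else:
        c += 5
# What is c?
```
Trace:
  c=0
  c=2, n=8
  c=4, n=14
  c=6, n=5
  c=8, n=8
  c=13, n=20
  c=18, n=35
  c=20, n=7

Final answer: 20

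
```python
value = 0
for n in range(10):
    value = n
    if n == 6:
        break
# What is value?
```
Trace:
  value=0
  value=0, n=0
  value=1, n=1
  value=2, n=2
  value=3, n=3
  value=4, n=4
  value=5, n=5
  value=6, n=6

Final answer: 6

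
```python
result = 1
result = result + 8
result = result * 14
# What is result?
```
Trace:
  result=1
  result=9
  result=126

Final answer: 126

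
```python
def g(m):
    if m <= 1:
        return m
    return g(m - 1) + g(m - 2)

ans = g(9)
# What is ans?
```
Call trace (a repeated sub-call is expanded the first time; later identical calls just restate its return value):
g(m=9)
  g(m=8)
    g(m=7)
      g(m=6)
        g(m=5)
          g(m=4)
            g(m=3)
              g(m=2)
                g(m=1)
                -> return 1
                g(m=0)
                -> return 0
              -> return 1
              g(m=1)
              -> return 1
            -> return 2
            g(m=2) -> return 1  (same call as traced above)
          -> return 3
          g(m=3) -> return 2  (same call as traced above)
        -> return 5
        g(m=4) -> return 3  (same call as traced above)
      -> return 8
      g(m=5) -> return 5  (same call as traced above)
    -> return 13
    g(m=6) -> return 8  (same call as traced above)
  -> return 21
  g(m=7) -> return 13  (same call as traced above)
-> return 34

Final answer: 34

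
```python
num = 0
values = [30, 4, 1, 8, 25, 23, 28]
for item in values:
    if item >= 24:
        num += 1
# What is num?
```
Trace:
  num=0
  num=1, item=30
  num=1, item=4
  num=1, item=1
  num=1, item=8
  num=2, item=25
  num=2, item=23
  num=3, item=28

Final answer: 3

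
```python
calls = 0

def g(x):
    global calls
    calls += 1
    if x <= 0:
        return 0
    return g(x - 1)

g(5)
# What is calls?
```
Call trace:
g(x=5)
  g(x=4)
    g(x=3)
      g(x=2)
        g(x=1)
          g(x=0)
          -> return 0
        -> return 0
      -> return 0
    -> return 0
  -> return 0
-> return 0

calls is incremented once per call. g is entered once for each x = 5, 4, 3, 2, 1, 0 (the x <= 0 call returns without recursing), i.e. 5 + 1 calls.
calls = 6

Final answer: 6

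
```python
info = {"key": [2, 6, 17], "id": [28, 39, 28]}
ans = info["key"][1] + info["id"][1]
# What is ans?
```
Trace:
  info={'key': [2, 6, 17], 'id': [28, 39, 28]}
  info={'key': [2, 6, 17], 'id': [28, 39, 28]}, ans=45

Final answer: 45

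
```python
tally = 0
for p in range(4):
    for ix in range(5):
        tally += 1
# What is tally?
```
Trace:
  tally=0
  tally=1, p=0, ix=0
  tally=2, p=0, ix=1
  tally=3, p=0, ix=2
  tally=4, p=0, ix=3
  tally=5, p=0, ix=4
  tally=6, p=1, ix=0
  tally=7, p=1, ix=1
  tally=8, p=1, ix=2
  tally=9, p=1, ix=3
  tally=10, p=1, ix=4
  tally=11, p=2, ix=0
  tally=12, p=2, ix=1
  tally=13, p=2, ix=2
  tally=14, p=2, ix=3
  tally=15, p=2, ix=4
  tally=16, p=3, ix=0
  tally=17, p=3, ix=1
  tally=18, p=3, ix=2
  tally=19, p=3, ix=3
  tally=20, p=3, ix=4

Final answer: 20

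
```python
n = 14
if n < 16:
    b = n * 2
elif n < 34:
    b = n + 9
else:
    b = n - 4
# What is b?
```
Trace:
  n=14
  n=14, b=28

Final answer: 28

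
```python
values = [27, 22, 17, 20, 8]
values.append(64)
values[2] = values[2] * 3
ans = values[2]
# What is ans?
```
Trace:
  values=[27, 22, 17, 20, 8]
  values=[27, 22, 17, 20, 8, 64]
  values=[27, 22, 51, 20, 8, 64]
  values=[27, 22, 51, 20, 8, 64], ans=51

Final answer: 51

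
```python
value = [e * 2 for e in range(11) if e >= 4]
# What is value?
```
Trace:
  e=0
  e=1
  e=2
  e=3
  e=4
  e=5
  e=6
  e=7
  e=8
  e=9
  e=10
  value=[8, 10, 12, 14, 16, 18, 20]

Final answer: [8, 10, 12, 14, 16, 18, 20]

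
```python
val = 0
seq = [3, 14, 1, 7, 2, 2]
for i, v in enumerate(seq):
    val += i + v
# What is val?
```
Trace:
  val=0
  val=3, i=0, v=3
  val=18, i=1, v=14
  val=21, i=2, v=1
  val=31, i=3, v=7
  val=37, i=4, v=2
  val=44, i=5, v=2

Final answer: 44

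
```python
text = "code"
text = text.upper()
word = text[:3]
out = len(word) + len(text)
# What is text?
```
Trace:
  text='code'
  text='CODE'
  text='CODE', word='COD'
  text='CODE', word='COD', out=7

Final answer: 'CODE'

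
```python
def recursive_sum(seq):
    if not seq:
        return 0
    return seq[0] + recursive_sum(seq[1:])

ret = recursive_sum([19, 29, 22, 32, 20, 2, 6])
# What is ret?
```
Call trace:
recursive_sum(seq=[19, 29, 22, 32, 20, 2, 6])
  recursive_sum(seq=[29, 22, 32, 20, 2, 6])
    recursive_sum(seq=[22, 32, 20, 2, 6])
      recursive_sum(seq=[32, 20, 2, 6])
        recursive_sum(seq=[20, 2, 6])
          recursive_sum(seq=[2, 6])
            recursive_sum(seq=[6])
              recursive_sum(seq=[])
              -> return 0
            -> return 6
          -> return 8
        -> return 28
      -> return 60
    -> return 82
  -> return 111
-> return 130

Final answer: 130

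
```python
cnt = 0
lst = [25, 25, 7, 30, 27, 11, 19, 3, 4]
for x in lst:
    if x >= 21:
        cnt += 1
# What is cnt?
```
Trace:
  cnt=0
  cnt=1, x=25
  cnt=2, x=25
  cnt=2, x=7
  cnt=3, x=30
  cnt=4, x=27
  cnt=4, x=11
  cnt=4, x=19
  cnt=4, x=3
  cnt=4, x=4

Final answer: 4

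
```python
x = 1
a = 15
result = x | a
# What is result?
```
Trace:
  x=1
  x=1, a=15
  x=1, a=15, result=15

Final answer: 15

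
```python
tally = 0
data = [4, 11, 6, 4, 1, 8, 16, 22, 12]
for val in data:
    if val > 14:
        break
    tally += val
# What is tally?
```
Trace:
  tally=0
  tally=4, val=4
  tally=15, val=11
  tally=21, val=6
  tally=25, val=4
  tally=26, val=1
  tally=34, val=8
  tally=34, val=16

Final answer: 34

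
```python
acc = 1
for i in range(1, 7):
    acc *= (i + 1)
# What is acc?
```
Trace:
  acc=1
  acc=2, i=1
  acc=6, i=2
  acc=24, i=3
  acc=120, i=4
  acc=720, i=5
  acc=5040, i=6

Final answer: 5040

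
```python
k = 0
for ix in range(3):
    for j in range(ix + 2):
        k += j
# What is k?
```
Trace:
  k=0
  k=0, ix=0, j=0
  k=1, ix=0, j=1
  k=1, ix=1, j=0
  k=2, ix=1, j=1
  k=4, ix=1, j=2
  k=4, ix=2, j=0
  k=5, ix=2, j=1
  k=7, ix=2, j=2
  k=10, ix=2, j=3

Final answer: 10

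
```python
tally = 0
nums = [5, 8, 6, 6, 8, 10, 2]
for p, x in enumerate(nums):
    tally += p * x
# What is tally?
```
Trace:
  tally=0
  tally=0, p=0, x=5
  tally=8, p=1, x=8
  tally=20, p=2, x=6
  tally=38, p=3, x=6
  tally=70, p=4, x=8
  tally=120, p=5, x=10
  tally=132, p=6, x=2

Final answer: 132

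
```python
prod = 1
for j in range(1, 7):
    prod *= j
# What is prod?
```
Trace:
  prod=1
  prod=1, j=1
  prod=2, j=2
  prod=6, j=3
  prod=24, j=4
  prod=120, j=5
  prod=720, j=6

Final answer: 720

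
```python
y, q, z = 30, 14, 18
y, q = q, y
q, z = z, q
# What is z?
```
Trace:
  y=30, q=14, z=18
  y=14, q=30, z=18
  y=14, q=18, z=30

Final answer: 30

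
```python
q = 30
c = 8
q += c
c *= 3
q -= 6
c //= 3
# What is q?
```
Trace:
  q=30
  q=30, c=8
  q=38, c=8
  q=38, c=24
  q=32, c=24
  q=32, c=8

Final answer: 32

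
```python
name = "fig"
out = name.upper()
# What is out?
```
Trace:
  name='fig'
  name='fig', out='FIG'

Final answer: 'FIG'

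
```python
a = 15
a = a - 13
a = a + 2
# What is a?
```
Trace:
  a=15
  a=2
  a=4

Final answer: 4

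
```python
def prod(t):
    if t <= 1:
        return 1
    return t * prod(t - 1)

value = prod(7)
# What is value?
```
Call trace:
prod(t=7)
  prod(t=6)
    prod(t=5)
      prod(t=4)
        prod(t=3)
          prod(t=2)
            prod(t=1)
            -> return 1
          -> return 2
        -> return 6
      -> return 24
    -> return 120
  -> return 720
-> return 5040

Final answer: 5040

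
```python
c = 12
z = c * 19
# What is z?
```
Trace:
  c=12
  c=12, z=228

Final answer: 228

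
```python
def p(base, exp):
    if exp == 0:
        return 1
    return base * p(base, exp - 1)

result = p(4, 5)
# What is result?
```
Call trace:
p(base=4, exp=5)
  p(base=4, exp=4)
    p(base=4, exp=3)
      p(base=4, exp=2)
        p(base=4, exp=1)
          p(base=4, exp=0)
          -> return 1
        -> return 4
      -> return 16
    -> return 64
  -> return 256
-> return 1024

Final answer: 1024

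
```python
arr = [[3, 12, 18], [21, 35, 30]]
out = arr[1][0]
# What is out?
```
Trace:
  arr=[[3, 12, 18], [21, 35, 30]]
  arr=[[3, 12, 18], [21, 35, 30]], out=21

Final answer: 21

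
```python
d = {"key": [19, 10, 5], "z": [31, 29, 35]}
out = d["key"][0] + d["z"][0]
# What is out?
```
Trace:
  d={'key': [19, 10, 5], 'z': [31, 29, 35]}
  d={'key': [19, 10, 5], 'z': [31, 29, 35]}, out=50

Final answer: 50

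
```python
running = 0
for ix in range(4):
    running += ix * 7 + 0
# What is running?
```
Trace:
  running=0
  running=0, ix=0
  running=7, ix=1
  running=21, ix=2
  running=42, ix=3

Final answer: 42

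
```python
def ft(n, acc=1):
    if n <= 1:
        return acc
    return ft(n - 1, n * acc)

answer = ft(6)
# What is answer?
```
Call trace:
ft(n=6, acc=1)
  ft(n=5, acc=6)
    ft(n=4, acc=30)
      ft(n=3, acc=120)
        ft(n=2, acc=360)
          ft(n=1, acc=720)
          -> return 720
        -> return 720
      -> return 720
    -> return 720
  -> return 720
-> return 720

Final answer: 720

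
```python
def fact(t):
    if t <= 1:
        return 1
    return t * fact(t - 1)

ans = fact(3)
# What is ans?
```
Call trace:
fact(t=3)
  fact(t=2)
    fact(t=1)
    -> return 1
  -> return 2
-> return 6

Final answer: 6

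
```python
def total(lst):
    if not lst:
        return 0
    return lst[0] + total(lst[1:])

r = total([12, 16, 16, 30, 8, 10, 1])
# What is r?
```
Call trace:
total(lst=[12, 16, 16, 30, 8, 10, 1])
  total(lst=[16, 16, 30, 8, 10, 1])
    total(lst=[16, 30, 8, 10, 1])
      total(lst=[30, 8, 10, 1])
        total(lst=[8, 10, 1])
          total(lst=[10, 1])
            total(lst=[1])
              total(lst=[])
              -> return 0
            -> return 1
          -> return 11
        -> return 19
      -> return 49
    -> return 65
  -> return 81
-> return 93

Final answer: 93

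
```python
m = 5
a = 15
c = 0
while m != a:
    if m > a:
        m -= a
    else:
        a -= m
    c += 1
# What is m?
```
Trace:
  m=5
  m=5, a=15
  m=5, a=15, c=0
  m=5, a=10, c=1
  m=5, a=5, c=2

Final answer: 5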